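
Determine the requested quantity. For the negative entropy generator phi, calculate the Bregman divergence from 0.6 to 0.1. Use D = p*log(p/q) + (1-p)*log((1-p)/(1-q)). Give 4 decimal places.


Bregman divergence with negative entropy generator:
D = p*log(p/q) + (1-p)*log((1-p)/(1-q)).
p = 0.6, q = 0.1.
p*log(p/q) = 0.6*log(0.6/0.1) = 1.075056.
(1-p)*log((1-p)/(1-q)) = 0.4*log(0.4/0.9) = -0.324372.
D = 1.075056 + -0.324372 = 0.7507

0.7507


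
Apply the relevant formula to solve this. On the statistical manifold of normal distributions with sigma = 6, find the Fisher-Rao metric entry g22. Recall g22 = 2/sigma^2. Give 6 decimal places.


For the 2-parameter normal family, the Fisher metric has:
  g11 = 1/sigma^2, g22 = 2/sigma^2.
sigma = 6, sigma^2 = 36.
g22 = 0.055556

0.055556


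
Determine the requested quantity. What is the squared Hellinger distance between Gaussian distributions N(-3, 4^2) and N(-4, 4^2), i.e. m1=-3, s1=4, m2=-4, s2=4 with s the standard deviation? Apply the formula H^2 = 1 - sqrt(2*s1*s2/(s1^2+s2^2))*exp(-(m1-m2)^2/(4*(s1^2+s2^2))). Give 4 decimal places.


Squared Hellinger distance for Gaussians:
H^2 = 1 - sqrt(2*s1*s2/(s1^2+s2^2)) * exp(-(m1-m2)^2/(4*(s1^2+s2^2))).
s1^2 = 16, s2^2 = 16, s1^2+s2^2 = 32.
sqrt(2*4*4/(32)) = 1.0.
(m1-m2)^2 = (1)^2 = 1.
exp(-1/(4*32)) = exp(-0.007812) = 0.992218.
H^2 = 1 - 1.0*0.992218 = 0.0078

0.0078


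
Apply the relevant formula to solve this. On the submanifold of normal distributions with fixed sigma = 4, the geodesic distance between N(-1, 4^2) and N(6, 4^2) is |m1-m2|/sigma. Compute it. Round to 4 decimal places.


On the fixed-variance normal subfamily, geodesic distance = |m1-m2|/sigma.
|-1 - 6| = 7.
sigma = 4.
d = 7/4 = 1.7500

1.7500


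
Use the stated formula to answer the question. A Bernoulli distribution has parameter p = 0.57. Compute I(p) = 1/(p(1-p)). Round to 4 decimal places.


For Bernoulli(p), Fisher information is I(p) = 1/(p*(1-p)).
p = 0.57, 1-p = 0.43.
p*(1-p) = 0.2451.
I(p) = 1/0.2451 = 4.0800

4.0800


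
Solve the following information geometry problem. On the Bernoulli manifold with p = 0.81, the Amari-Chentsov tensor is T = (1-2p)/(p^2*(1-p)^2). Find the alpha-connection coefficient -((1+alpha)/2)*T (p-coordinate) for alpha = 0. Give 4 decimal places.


Skewness (Amari-Chentsov) tensor: T = (1-2p)/(p^2*(1-p)^2).
p = 0.81, 1-2p = -0.62, p^2 = 0.6561, (1-p)^2 = 0.0361.
T = -0.62/(0.6561 * 0.0361) = -26.176673.
In the p-coordinate, Gamma^(alpha) = Gamma^(0) - (alpha/2)*T with Gamma^(0) = (1/2)*g'(p) = -T/2,
so Gamma^(alpha) = -((1+alpha)/2)*T.
alpha = 0, -(1+alpha)/2 = -0.5.
Gamma = -0.5 * -26.176673 = 13.0883

13.0883


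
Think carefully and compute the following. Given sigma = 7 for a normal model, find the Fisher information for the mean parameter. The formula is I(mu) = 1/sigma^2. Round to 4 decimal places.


The Fisher information for the mean of a normal distribution is I(mu) = 1/sigma^2.
sigma = 7, so sigma^2 = 49.
I(mu) = 1/49 = 0.0204

0.0204


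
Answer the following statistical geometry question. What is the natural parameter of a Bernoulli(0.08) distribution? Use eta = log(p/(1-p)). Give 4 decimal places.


Natural parameter for Bernoulli: eta = log(p/(1-p)).
p = 0.08, 1-p = 0.92.
p/(1-p) = 0.086957.
eta = log(0.086957) = -2.4423

-2.4423


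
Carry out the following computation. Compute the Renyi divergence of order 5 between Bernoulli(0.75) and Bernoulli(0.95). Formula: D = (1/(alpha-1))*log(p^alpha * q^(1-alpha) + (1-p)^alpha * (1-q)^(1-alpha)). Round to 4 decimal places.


Renyi divergence of order alpha between Bernoulli distributions:
D = (1/(alpha-1))*log(p^alpha * q^(1-alpha) + (1-p)^alpha * (1-q)^(1-alpha)).
alpha = 5, p = 0.75, q = 0.95.
p^alpha * q^(1-alpha) = 0.75^5 * 0.95^-4 = 0.291348.
(1-p)^alpha * (1-q)^(1-alpha) = 0.25^5 * 0.05^-4 = 156.25.
sum = 0.291348 + 156.25 = 156.541348.
D = (1/4)*log(156.541348) = 1.2633

1.2633


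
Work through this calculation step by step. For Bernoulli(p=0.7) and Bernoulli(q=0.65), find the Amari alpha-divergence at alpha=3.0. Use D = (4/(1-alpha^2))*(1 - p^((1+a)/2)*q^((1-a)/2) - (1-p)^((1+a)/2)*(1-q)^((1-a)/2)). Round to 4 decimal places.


Amari alpha-divergence:
D = (4/(1-alpha^2))*(1 - p^((1+a)/2)*q^((1-a)/2) - (1-p)^((1+a)/2)*(1-q)^((1-a)/2)).
alpha = 3.0, p = 0.7, q = 0.65.
e1 = (1+alpha)/2 = 2.0, e2 = (1-alpha)/2 = -1.0.
t1 = p^e1 * q^e2 = 0.7^2.0 * 0.65^-1.0 = 0.753846.
t2 = (1-p)^e1 * (1-q)^e2 = 0.3^2.0 * 0.35^-1.0 = 0.257143.
4/(1-alpha^2) = -0.5.
D = -0.5*(1 - 0.753846 - 0.257143) = 0.0055

0.0055


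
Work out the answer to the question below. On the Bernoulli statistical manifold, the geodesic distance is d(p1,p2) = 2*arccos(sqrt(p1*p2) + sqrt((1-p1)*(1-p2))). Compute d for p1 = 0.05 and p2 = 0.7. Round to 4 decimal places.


Geodesic distance on Bernoulli manifold:
d(p1,p2) = 2*arccos(sqrt(p1*p2) + sqrt((1-p1)*(1-p2))).
sqrt(p1*p2) = sqrt(0.05*0.7) = 0.187083.
sqrt((1-p1)*(1-p2)) = sqrt(0.95*0.3) = 0.533854.
arg = 0.187083 + 0.533854 = 0.720937.
d = 2*arccos(0.720937) = 1.5313

1.5313


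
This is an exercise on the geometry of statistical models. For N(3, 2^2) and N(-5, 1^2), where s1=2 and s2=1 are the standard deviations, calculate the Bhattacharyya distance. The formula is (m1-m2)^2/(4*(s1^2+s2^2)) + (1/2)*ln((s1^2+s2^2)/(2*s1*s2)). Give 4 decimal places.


Bhattacharyya distance between two Gaussians:
DB = (m1-m2)^2/(4*(s1^2+s2^2)) + (1/2)*ln((s1^2+s2^2)/(2*s1*s2)).
(m1-m2)^2 = (8)^2 = 64.
s1^2+s2^2 = 4 + 1 = 5.
term1 = 64/20 = 3.2.
term2 = 0.5*ln(5/4.0) = 0.111572.
DB = 3.2 + 0.111572 = 3.3116

3.3116


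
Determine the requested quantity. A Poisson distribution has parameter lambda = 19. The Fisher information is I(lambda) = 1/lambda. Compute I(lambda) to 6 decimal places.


Fisher information for Poisson: I(lambda) = 1/lambda.
lambda = 19.
I(lambda) = 1/19 = 0.052632

0.052632


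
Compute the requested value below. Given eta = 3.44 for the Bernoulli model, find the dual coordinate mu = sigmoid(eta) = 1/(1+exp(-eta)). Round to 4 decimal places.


Dual coordinate (expectation parameter) for Bernoulli:
mu = 1/(1+exp(-eta)).
eta = 3.44.
exp(-eta) = exp(-3.44) = 0.032065.
mu = 1/(1+0.032065) = 0.9689

0.9689


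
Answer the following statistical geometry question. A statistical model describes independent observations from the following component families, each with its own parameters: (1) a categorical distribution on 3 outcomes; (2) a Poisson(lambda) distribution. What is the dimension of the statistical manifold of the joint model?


The dimension of a statistical manifold equals the number of free
(independent) real parameters of the model. For a product of independent
blocks the parameter counts add.
- categorical on 3 outcomes (probabilities sum to 1): 3-1 = 2.
- Poisson (lambda): 1.
Total = 2 + 1 = 3.
Dimension = 3

3


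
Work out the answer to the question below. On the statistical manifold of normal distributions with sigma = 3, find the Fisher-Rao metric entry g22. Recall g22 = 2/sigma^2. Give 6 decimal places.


For the 2-parameter normal family, the Fisher metric has:
  g11 = 1/sigma^2, g22 = 2/sigma^2.
sigma = 3, sigma^2 = 9.
g22 = 0.222222

0.222222


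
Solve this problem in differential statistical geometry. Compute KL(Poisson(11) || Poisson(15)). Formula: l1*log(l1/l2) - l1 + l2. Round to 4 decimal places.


KL divergence for Poisson:
KL = l1*log(l1/l2) - l1 + l2.
l1 = 11, l2 = 15.
log(11/15) = -0.310155.
l1*log(l1/l2) = 11 * -0.310155 = -3.411704.
KL = -3.411704 - 11 + 15 = 0.5883

0.5883


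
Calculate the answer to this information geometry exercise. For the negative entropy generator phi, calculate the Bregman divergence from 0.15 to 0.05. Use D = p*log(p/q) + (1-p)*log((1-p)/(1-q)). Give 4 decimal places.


Bregman divergence with negative entropy generator:
D = p*log(p/q) + (1-p)*log((1-p)/(1-q)).
p = 0.15, q = 0.05.
p*log(p/q) = 0.15*log(0.15/0.05) = 0.164792.
(1-p)*log((1-p)/(1-q)) = 0.85*log(0.85/0.95) = -0.094542.
D = 0.164792 + -0.094542 = 0.0703

0.0703


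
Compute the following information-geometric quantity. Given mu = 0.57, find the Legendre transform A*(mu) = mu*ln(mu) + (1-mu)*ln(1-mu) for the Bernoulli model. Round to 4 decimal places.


Legendre transform for Bernoulli:
A*(mu) = mu*log(mu) + (1-mu)*log(1-mu).
mu = 0.57, 1-mu = 0.43.
mu*log(mu) = 0.57*log(0.57) = -0.320408.
(1-mu)*log(1-mu) = 0.43*log(0.43) = -0.362907.
A* = -0.320408 + -0.362907 = -0.6833

-0.6833


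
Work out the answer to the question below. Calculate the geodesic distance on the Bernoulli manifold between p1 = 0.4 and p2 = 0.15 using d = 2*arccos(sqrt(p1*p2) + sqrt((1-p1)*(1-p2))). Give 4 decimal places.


Geodesic distance on Bernoulli manifold:
d(p1,p2) = 2*arccos(sqrt(p1*p2) + sqrt((1-p1)*(1-p2))).
sqrt(p1*p2) = sqrt(0.4*0.15) = 0.244949.
sqrt((1-p1)*(1-p2)) = sqrt(0.6*0.85) = 0.714143.
arg = 0.244949 + 0.714143 = 0.959092.
d = 2*arccos(0.959092) = 0.5740

0.5740


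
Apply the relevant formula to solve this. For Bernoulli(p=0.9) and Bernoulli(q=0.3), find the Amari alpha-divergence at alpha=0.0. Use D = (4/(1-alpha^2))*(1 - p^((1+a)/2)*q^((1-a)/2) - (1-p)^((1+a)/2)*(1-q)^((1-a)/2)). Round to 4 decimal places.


Amari alpha-divergence:
D = (4/(1-alpha^2))*(1 - p^((1+a)/2)*q^((1-a)/2) - (1-p)^((1+a)/2)*(1-q)^((1-a)/2)).
alpha = 0.0, p = 0.9, q = 0.3.
e1 = (1+alpha)/2 = 0.5, e2 = (1-alpha)/2 = 0.5.
t1 = p^e1 * q^e2 = 0.9^0.5 * 0.3^0.5 = 0.519615.
t2 = (1-p)^e1 * (1-q)^e2 = 0.1^0.5 * 0.7^0.5 = 0.264575.
4/(1-alpha^2) = 4.0.
D = 4.0*(1 - 0.519615 - 0.264575) = 0.8632

0.8632


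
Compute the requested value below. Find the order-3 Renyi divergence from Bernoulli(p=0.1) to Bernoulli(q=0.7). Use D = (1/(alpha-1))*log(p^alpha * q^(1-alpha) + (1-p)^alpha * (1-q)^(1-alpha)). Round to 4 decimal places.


Renyi divergence of order alpha between Bernoulli distributions:
D = (1/(alpha-1))*log(p^alpha * q^(1-alpha) + (1-p)^alpha * (1-q)^(1-alpha)).
alpha = 3, p = 0.1, q = 0.7.
p^alpha * q^(1-alpha) = 0.1^3 * 0.7^-2 = 0.002041.
(1-p)^alpha * (1-q)^(1-alpha) = 0.9^3 * 0.3^-2 = 8.1.
sum = 0.002041 + 8.1 = 8.102041.
D = (1/2)*log(8.102041) = 1.0461

1.0461


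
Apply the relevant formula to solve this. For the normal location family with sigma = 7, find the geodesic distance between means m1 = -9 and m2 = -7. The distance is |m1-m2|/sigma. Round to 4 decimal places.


On the fixed-variance normal subfamily, geodesic distance = |m1-m2|/sigma.
|-9 - -7| = 2.
sigma = 7.
d = 2/7 = 0.2857

0.2857


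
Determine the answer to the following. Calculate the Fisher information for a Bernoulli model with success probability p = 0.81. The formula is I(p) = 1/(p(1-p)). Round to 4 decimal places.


For Bernoulli(p), Fisher information is I(p) = 1/(p*(1-p)).
p = 0.81, 1-p = 0.19.
p*(1-p) = 0.1539.
I(p) = 1/0.1539 = 6.4977

6.4977


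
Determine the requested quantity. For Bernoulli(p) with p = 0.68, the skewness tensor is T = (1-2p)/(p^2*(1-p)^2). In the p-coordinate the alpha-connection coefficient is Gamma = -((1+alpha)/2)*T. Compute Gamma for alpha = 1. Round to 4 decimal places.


Skewness (Amari-Chentsov) tensor: T = (1-2p)/(p^2*(1-p)^2).
p = 0.68, 1-2p = -0.36, p^2 = 0.4624, (1-p)^2 = 0.1024.
T = -0.36/(0.4624 * 0.1024) = -7.602995.
In the p-coordinate, Gamma^(alpha) = Gamma^(0) - (alpha/2)*T with Gamma^(0) = (1/2)*g'(p) = -T/2,
so Gamma^(alpha) = -((1+alpha)/2)*T.
alpha = 1, -(1+alpha)/2 = -1.0.
Gamma = -1.0 * -7.602995 = 7.6030

7.6030


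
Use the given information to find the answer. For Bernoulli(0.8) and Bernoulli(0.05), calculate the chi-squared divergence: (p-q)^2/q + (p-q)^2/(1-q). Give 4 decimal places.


Chi-squared divergence between Bernoulli distributions:
chi^2 = (p-q)^2/q + (p-q)^2/(1-q).
p = 0.8, q = 0.05, p-q = 0.75.
(p-q)^2 = 0.5625.
term1 = 0.5625/0.05 = 11.25.
term2 = 0.5625/0.95 = 0.592105.
chi^2 = 11.25 + 0.592105 = 11.8421

11.8421


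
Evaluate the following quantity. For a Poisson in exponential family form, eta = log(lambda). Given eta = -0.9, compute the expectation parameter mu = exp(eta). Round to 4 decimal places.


Expectation parameter for Poisson exponential family:
mu = exp(eta).
eta = -0.9.
mu = exp(-0.9) = 0.4066

0.4066


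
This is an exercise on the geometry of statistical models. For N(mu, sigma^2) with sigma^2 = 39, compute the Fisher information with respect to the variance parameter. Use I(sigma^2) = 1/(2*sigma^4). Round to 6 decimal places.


Fisher information for variance: I(sigma^2) = 1/(2*sigma^4).
sigma^2 = 39, so sigma^4 = 1521.
I = 1/(2*1521) = 1/3042 = 0.000329

0.000329


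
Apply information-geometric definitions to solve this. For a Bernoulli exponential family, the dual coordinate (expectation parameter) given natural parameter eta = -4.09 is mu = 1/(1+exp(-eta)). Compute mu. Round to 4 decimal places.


Dual coordinate (expectation parameter) for Bernoulli:
mu = 1/(1+exp(-eta)).
eta = -4.09.
exp(-eta) = exp(4.09) = 59.739892.
mu = 1/(1+59.739892) = 0.0165

0.0165


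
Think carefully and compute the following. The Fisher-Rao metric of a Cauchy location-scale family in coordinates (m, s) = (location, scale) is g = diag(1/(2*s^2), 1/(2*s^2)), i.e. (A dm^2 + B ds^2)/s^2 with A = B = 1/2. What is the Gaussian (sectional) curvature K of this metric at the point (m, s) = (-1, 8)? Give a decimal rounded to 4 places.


The metric has the form g = (A dm^2 + B ds^2)/s^2 with A = 1/2, B = 1/2.
Substitute u = sqrt(A/B)*m: g = B*(du^2 + ds^2)/s^2, i.e. B times the
Poincare upper half-plane metric, which has constant Gaussian curvature -1.
Scaling a 2D metric by a constant c divides the Gaussian curvature by c,
so K = -1/B = -1/(1/2) = -2.0000 everywhere (the point (m, s) = (-1, 8) is irrelevant:
the curvature is constant).
The requested Gaussian curvature is K = -2.0000.

-2.0000


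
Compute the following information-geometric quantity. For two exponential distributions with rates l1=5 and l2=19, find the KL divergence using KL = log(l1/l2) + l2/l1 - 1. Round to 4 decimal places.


KL divergence for exponential family:
KL = log(l1/l2) + l2/l1 - 1.
log(5/19) = -1.335001.
19/5 = 3.8.
KL = -1.335001 + 3.8 - 1 = 1.4650

1.4650


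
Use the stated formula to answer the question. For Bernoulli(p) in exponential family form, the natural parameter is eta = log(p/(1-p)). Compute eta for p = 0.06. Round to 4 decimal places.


Natural parameter for Bernoulli: eta = log(p/(1-p)).
p = 0.06, 1-p = 0.94.
p/(1-p) = 0.06383.
eta = log(0.06383) = -2.7515

-2.7515


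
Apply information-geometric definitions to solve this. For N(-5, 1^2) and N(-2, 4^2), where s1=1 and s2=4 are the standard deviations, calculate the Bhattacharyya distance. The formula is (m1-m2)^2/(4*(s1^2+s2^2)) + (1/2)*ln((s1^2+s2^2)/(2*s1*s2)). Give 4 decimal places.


Bhattacharyya distance between two Gaussians:
DB = (m1-m2)^2/(4*(s1^2+s2^2)) + (1/2)*ln((s1^2+s2^2)/(2*s1*s2)).
(m1-m2)^2 = (-3)^2 = 9.
s1^2+s2^2 = 1 + 16 = 17.
term1 = 9/68 = 0.132353.
term2 = 0.5*ln(17/8.0) = 0.376886.
DB = 0.132353 + 0.376886 = 0.5092

0.5092


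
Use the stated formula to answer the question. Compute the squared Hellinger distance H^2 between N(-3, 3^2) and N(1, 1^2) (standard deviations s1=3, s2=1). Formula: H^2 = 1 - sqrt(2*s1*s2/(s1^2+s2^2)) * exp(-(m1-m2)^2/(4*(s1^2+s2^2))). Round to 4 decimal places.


Squared Hellinger distance for Gaussians:
H^2 = 1 - sqrt(2*s1*s2/(s1^2+s2^2)) * exp(-(m1-m2)^2/(4*(s1^2+s2^2))).
s1^2 = 9, s2^2 = 1, s1^2+s2^2 = 10.
sqrt(2*3*1/(10)) = 0.774597.
(m1-m2)^2 = (-4)^2 = 16.
exp(-16/(4*10)) = exp(-0.4) = 0.67032.
H^2 = 1 - 0.774597*0.67032 = 0.4808

0.4808


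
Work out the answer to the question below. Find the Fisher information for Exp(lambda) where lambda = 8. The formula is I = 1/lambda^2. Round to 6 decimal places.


Fisher information for exponential: I(lambda) = 1/lambda^2.
lambda = 8, lambda^2 = 64.
I = 1/64 = 0.015625

0.015625


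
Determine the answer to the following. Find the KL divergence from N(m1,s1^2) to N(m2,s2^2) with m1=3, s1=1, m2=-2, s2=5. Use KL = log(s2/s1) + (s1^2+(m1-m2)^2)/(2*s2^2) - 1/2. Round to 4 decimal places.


KL divergence between normal distributions:
KL = log(s2/s1) + (s1^2 + (m1-m2)^2)/(2*s2^2) - 1/2.
log(5/1) = 1.609438.
(1^2 + (3--2)^2)/(2*5^2) = (1 + 25)/50 = 0.52.
KL = 1.609438 + 0.52 - 0.5 = 1.6294

1.6294


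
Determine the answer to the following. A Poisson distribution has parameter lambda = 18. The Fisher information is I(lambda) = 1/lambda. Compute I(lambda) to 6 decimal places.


Fisher information for Poisson: I(lambda) = 1/lambda.
lambda = 18.
I(lambda) = 1/18 = 0.055556

0.055556


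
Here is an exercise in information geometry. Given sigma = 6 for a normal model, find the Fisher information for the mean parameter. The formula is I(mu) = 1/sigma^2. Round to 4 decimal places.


The Fisher information for the mean of a normal distribution is I(mu) = 1/sigma^2.
sigma = 6, so sigma^2 = 36.
I(mu) = 1/36 = 0.0278

0.0278


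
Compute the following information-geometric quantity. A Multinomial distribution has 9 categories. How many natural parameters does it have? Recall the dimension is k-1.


Exponential family dimension calculation:
For Multinomial with k=9 categories, dim = k-1 = 8.

8


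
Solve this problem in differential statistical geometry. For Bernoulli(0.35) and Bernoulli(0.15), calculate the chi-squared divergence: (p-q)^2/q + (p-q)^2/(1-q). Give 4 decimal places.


Chi-squared divergence between Bernoulli distributions:
chi^2 = (p-q)^2/q + (p-q)^2/(1-q).
p = 0.35, q = 0.15, p-q = 0.2.
(p-q)^2 = 0.04.
term1 = 0.04/0.15 = 0.266667.
term2 = 0.04/0.85 = 0.047059.
chi^2 = 0.266667 + 0.047059 = 0.3137

0.3137


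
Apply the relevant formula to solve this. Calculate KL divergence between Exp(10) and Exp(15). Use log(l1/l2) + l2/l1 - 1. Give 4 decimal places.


KL divergence for exponential family:
KL = log(l1/l2) + l2/l1 - 1.
log(10/15) = -0.405465.
15/10 = 1.5.
KL = -0.405465 + 1.5 - 1 = 0.0945

0.0945


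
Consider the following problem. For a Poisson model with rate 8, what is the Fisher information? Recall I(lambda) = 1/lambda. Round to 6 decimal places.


Fisher information for Poisson: I(lambda) = 1/lambda.
lambda = 8.
I(lambda) = 1/8 = 0.125000

0.125000


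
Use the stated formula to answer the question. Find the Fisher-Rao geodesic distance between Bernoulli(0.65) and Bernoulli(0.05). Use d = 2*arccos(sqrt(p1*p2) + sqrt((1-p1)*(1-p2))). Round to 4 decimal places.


Geodesic distance on Bernoulli manifold:
d(p1,p2) = 2*arccos(sqrt(p1*p2) + sqrt((1-p1)*(1-p2))).
sqrt(p1*p2) = sqrt(0.65*0.05) = 0.180278.
sqrt((1-p1)*(1-p2)) = sqrt(0.35*0.95) = 0.576628.
arg = 0.180278 + 0.576628 = 0.756906.
d = 2*arccos(0.756906) = 1.4245

1.4245


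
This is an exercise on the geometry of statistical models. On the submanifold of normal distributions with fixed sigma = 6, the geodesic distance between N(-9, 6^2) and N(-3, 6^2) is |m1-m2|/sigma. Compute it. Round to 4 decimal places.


On the fixed-variance normal subfamily, geodesic distance = |m1-m2|/sigma.
|-9 - -3| = 6.
sigma = 6.
d = 6/6 = 1.0000

1.0000


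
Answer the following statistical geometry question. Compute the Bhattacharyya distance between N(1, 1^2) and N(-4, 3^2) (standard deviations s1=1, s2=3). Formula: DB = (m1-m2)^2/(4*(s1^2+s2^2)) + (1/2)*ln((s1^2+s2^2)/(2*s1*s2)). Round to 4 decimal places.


Bhattacharyya distance between two Gaussians:
DB = (m1-m2)^2/(4*(s1^2+s2^2)) + (1/2)*ln((s1^2+s2^2)/(2*s1*s2)).
(m1-m2)^2 = (5)^2 = 25.
s1^2+s2^2 = 1 + 9 = 10.
term1 = 25/40 = 0.625.
term2 = 0.5*ln(10/6.0) = 0.255413.
DB = 0.625 + 0.255413 = 0.8804

0.8804


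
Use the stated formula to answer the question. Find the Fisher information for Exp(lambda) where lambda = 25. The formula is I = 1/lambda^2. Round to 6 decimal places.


Fisher information for exponential: I(lambda) = 1/lambda^2.
lambda = 25, lambda^2 = 625.
I = 1/625 = 0.001600

0.001600


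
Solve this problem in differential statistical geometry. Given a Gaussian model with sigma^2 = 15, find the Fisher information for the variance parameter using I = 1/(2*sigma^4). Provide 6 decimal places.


Fisher information for variance: I(sigma^2) = 1/(2*sigma^4).
sigma^2 = 15, so sigma^4 = 225.
I = 1/(2*225) = 1/450 = 0.002222

0.002222


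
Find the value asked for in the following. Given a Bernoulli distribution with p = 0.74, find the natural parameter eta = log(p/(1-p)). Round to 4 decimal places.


Natural parameter for Bernoulli: eta = log(p/(1-p)).
p = 0.74, 1-p = 0.26.
p/(1-p) = 2.846154.
eta = log(2.846154) = 1.0460

1.0460


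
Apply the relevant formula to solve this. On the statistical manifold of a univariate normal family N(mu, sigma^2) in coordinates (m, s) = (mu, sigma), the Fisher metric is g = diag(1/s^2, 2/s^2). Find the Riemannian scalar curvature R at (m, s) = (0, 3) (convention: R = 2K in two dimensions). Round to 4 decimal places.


The metric has the form g = (A dm^2 + B ds^2)/s^2 with A = 1, B = 2.
Substitute u = sqrt(A/B)*m: g = B*(du^2 + ds^2)/s^2, i.e. B times the
Poincare upper half-plane metric, which has constant Gaussian curvature -1.
Scaling a 2D metric by a constant c divides the Gaussian curvature by c,
so K = -1/B = -1/(2) = -0.5000 everywhere (the point (m, s) = (0, 3) is irrelevant:
the curvature is constant).
Scalar curvature in dimension 2: R = 2K = -2/(2) = -1.0000.

-1.0000


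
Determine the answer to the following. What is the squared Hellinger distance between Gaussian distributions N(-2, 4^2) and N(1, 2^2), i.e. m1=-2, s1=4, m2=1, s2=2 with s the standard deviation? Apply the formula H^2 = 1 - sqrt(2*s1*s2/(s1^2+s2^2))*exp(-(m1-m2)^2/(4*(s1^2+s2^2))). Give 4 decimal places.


Squared Hellinger distance for Gaussians:
H^2 = 1 - sqrt(2*s1*s2/(s1^2+s2^2)) * exp(-(m1-m2)^2/(4*(s1^2+s2^2))).
s1^2 = 16, s2^2 = 4, s1^2+s2^2 = 20.
sqrt(2*4*2/(20)) = 0.894427.
(m1-m2)^2 = (-3)^2 = 9.
exp(-9/(4*20)) = exp(-0.1125) = 0.893597.
H^2 = 1 - 0.894427*0.893597 = 0.2007

0.2007


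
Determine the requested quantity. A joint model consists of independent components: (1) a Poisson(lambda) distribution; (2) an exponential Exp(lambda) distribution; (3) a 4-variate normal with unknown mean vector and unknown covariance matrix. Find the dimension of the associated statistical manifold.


The dimension of a statistical manifold equals the number of free
(independent) real parameters of the model. For a product of independent
blocks the parameter counts add.
- Poisson (lambda): 1.
- exponential (lambda): 1.
- 4-variate normal: 4 (mean) + 4*5/2 = 10 (symmetric covariance) = 14.
Total = 1 + 1 + 14 = 16.
Dimension = 16

16


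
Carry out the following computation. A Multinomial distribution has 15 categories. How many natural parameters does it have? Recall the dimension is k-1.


Exponential family dimension calculation:
For Multinomial with k=15 categories, dim = k-1 = 14.

14


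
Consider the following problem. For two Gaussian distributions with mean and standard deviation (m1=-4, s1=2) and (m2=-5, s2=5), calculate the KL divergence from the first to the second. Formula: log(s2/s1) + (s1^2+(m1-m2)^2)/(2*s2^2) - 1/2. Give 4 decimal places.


KL divergence between normal distributions:
KL = log(s2/s1) + (s1^2 + (m1-m2)^2)/(2*s2^2) - 1/2.
log(5/2) = 0.916291.
(2^2 + (-4--5)^2)/(2*5^2) = (4 + 1)/50 = 0.1.
KL = 0.916291 + 0.1 - 0.5 = 0.5163

0.5163


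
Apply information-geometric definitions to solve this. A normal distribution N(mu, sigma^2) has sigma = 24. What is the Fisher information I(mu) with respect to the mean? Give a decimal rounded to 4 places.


The Fisher information for the mean of a normal distribution is I(mu) = 1/sigma^2.
sigma = 24, so sigma^2 = 576.
I(mu) = 1/576 = 0.0017

0.0017


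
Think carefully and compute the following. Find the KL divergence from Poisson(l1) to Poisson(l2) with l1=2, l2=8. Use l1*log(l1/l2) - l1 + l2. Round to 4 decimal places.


KL divergence for Poisson:
KL = l1*log(l1/l2) - l1 + l2.
l1 = 2, l2 = 8.
log(2/8) = -1.386294.
l1*log(l1/l2) = 2 * -1.386294 = -2.772589.
KL = -2.772589 - 2 + 8 = 3.2274

3.2274


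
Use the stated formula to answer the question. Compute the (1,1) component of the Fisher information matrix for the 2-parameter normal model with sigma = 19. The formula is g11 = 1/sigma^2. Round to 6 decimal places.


For the 2-parameter normal family, the Fisher metric has:
  g11 = 1/sigma^2, g22 = 2/sigma^2.
sigma = 19, sigma^2 = 361.
g11 = 0.002770

0.002770


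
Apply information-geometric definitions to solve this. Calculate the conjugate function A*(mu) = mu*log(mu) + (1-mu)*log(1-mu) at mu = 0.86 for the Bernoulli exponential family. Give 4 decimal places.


Legendre transform for Bernoulli:
A*(mu) = mu*log(mu) + (1-mu)*log(1-mu).
mu = 0.86, 1-mu = 0.14.
mu*log(mu) = 0.86*log(0.86) = -0.129708.
(1-mu)*log(1-mu) = 0.14*log(0.14) = -0.275256.
A* = -0.129708 + -0.275256 = -0.4050

-0.4050


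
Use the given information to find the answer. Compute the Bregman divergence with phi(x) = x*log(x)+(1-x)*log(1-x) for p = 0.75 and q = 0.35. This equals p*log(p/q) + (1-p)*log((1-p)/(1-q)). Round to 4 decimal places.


Bregman divergence with negative entropy generator:
D = p*log(p/q) + (1-p)*log((1-p)/(1-q)).
p = 0.75, q = 0.35.
p*log(p/q) = 0.75*log(0.75/0.35) = 0.571605.
(1-p)*log((1-p)/(1-q)) = 0.25*log(0.25/0.65) = -0.238878.
D = 0.571605 + -0.238878 = 0.3327

0.3327


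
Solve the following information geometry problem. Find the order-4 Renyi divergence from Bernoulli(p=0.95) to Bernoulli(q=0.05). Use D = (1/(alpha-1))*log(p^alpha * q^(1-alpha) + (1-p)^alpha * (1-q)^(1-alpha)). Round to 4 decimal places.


Renyi divergence of order alpha between Bernoulli distributions:
D = (1/(alpha-1))*log(p^alpha * q^(1-alpha) + (1-p)^alpha * (1-q)^(1-alpha)).
alpha = 4, p = 0.95, q = 0.05.
p^alpha * q^(1-alpha) = 0.95^4 * 0.05^-3 = 6516.05.
(1-p)^alpha * (1-q)^(1-alpha) = 0.05^4 * 0.95^-3 = 7e-06.
sum = 6516.05 + 7e-06 = 6516.050007.
D = (1/3)*log(6516.050007) = 2.9273

2.9273


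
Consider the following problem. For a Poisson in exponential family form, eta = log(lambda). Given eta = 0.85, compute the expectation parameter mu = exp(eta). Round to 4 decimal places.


Expectation parameter for Poisson exponential family:
mu = exp(eta).
eta = 0.85.
mu = exp(0.85) = 2.3396

2.3396


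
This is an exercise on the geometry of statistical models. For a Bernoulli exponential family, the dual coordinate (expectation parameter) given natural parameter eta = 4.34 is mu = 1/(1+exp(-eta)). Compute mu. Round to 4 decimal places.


Dual coordinate (expectation parameter) for Bernoulli:
mu = 1/(1+exp(-eta)).
eta = 4.34.
exp(-eta) = exp(-4.34) = 0.013037.
mu = 1/(1+0.013037) = 0.9871

0.9871


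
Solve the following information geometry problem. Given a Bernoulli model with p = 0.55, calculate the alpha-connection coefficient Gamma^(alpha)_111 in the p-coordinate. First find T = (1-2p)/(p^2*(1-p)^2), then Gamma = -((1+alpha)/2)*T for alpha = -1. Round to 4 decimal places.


Skewness (Amari-Chentsov) tensor: T = (1-2p)/(p^2*(1-p)^2).
p = 0.55, 1-2p = -0.1, p^2 = 0.3025, (1-p)^2 = 0.2025.
T = -0.1/(0.3025 * 0.2025) = -1.632486.
In the p-coordinate, Gamma^(alpha) = Gamma^(0) - (alpha/2)*T with Gamma^(0) = (1/2)*g'(p) = -T/2,
so Gamma^(alpha) = -((1+alpha)/2)*T.
alpha = -1, -(1+alpha)/2 = 0.0.
Gamma = 0.0 * -1.632486 = 0.0000

0.0000


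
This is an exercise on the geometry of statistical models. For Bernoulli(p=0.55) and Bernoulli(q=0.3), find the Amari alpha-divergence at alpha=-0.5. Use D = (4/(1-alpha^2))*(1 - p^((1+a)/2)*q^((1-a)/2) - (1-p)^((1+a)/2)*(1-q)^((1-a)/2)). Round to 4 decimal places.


Amari alpha-divergence:
D = (4/(1-alpha^2))*(1 - p^((1+a)/2)*q^((1-a)/2) - (1-p)^((1+a)/2)*(1-q)^((1-a)/2)).
alpha = -0.5, p = 0.55, q = 0.3.
e1 = (1+alpha)/2 = 0.25, e2 = (1-alpha)/2 = 0.75.
t1 = p^e1 * q^e2 = 0.55^0.25 * 0.3^0.75 = 0.349085.
t2 = (1-p)^e1 * (1-q)^e2 = 0.45^0.25 * 0.7^0.75 = 0.626797.
4/(1-alpha^2) = 5.333333.
D = 5.333333*(1 - 0.349085 - 0.626797) = 0.1286

0.1286


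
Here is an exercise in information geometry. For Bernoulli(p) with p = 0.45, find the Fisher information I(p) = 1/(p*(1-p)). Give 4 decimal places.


For Bernoulli(p), Fisher information is I(p) = 1/(p*(1-p)).
p = 0.45, 1-p = 0.55.
p*(1-p) = 0.2475.
I(p) = 1/0.2475 = 4.0404

4.0404


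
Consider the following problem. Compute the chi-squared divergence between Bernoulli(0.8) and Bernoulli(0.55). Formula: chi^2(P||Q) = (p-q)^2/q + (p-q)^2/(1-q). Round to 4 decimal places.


Chi-squared divergence between Bernoulli distributions:
chi^2 = (p-q)^2/q + (p-q)^2/(1-q).
p = 0.8, q = 0.55, p-q = 0.25.
(p-q)^2 = 0.0625.
term1 = 0.0625/0.55 = 0.113636.
term2 = 0.0625/0.45 = 0.138889.
chi^2 = 0.113636 + 0.138889 = 0.2525

0.2525


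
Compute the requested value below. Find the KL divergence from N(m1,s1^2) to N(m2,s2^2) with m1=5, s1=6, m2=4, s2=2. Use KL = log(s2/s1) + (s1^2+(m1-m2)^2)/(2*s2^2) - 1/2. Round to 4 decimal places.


KL divergence between normal distributions:
KL = log(s2/s1) + (s1^2 + (m1-m2)^2)/(2*s2^2) - 1/2.
log(2/6) = -1.098612.
(6^2 + (5-4)^2)/(2*2^2) = (36 + 1)/8 = 4.625.
KL = -1.098612 + 4.625 - 0.5 = 3.0264

3.0264


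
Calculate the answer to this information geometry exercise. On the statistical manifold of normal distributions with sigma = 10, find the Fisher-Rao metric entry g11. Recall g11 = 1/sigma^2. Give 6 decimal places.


For the 2-parameter normal family, the Fisher metric has:
  g11 = 1/sigma^2, g22 = 2/sigma^2.
sigma = 10, sigma^2 = 100.
g11 = 0.010000

0.010000


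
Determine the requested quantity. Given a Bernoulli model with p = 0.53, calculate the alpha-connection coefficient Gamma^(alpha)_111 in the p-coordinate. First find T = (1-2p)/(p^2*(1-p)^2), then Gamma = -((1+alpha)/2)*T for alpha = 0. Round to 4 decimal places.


Skewness (Amari-Chentsov) tensor: T = (1-2p)/(p^2*(1-p)^2).
p = 0.53, 1-2p = -0.06, p^2 = 0.2809, (1-p)^2 = 0.2209.
T = -0.06/(0.2809 * 0.2209) = -0.96695.
In the p-coordinate, Gamma^(alpha) = Gamma^(0) - (alpha/2)*T with Gamma^(0) = (1/2)*g'(p) = -T/2,
so Gamma^(alpha) = -((1+alpha)/2)*T.
alpha = 0, -(1+alpha)/2 = -0.5.
Gamma = -0.5 * -0.96695 = 0.4835

0.4835


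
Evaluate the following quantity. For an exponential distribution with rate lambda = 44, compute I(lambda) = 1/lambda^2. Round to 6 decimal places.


Fisher information for exponential: I(lambda) = 1/lambda^2.
lambda = 44, lambda^2 = 1936.
I = 1/1936 = 0.000517

0.000517


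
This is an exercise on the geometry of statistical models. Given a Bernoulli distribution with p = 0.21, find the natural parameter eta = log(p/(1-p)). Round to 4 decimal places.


Natural parameter for Bernoulli: eta = log(p/(1-p)).
p = 0.21, 1-p = 0.79.
p/(1-p) = 0.265823.
eta = log(0.265823) = -1.3249

-1.3249


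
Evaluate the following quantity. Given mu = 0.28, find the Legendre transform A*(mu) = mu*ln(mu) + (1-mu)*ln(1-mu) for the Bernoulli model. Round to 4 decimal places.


Legendre transform for Bernoulli:
A*(mu) = mu*log(mu) + (1-mu)*log(1-mu).
mu = 0.28, 1-mu = 0.72.
mu*log(mu) = 0.28*log(0.28) = -0.35643.
(1-mu)*log(1-mu) = 0.72*log(0.72) = -0.236523.
A* = -0.35643 + -0.236523 = -0.5930

-0.5930


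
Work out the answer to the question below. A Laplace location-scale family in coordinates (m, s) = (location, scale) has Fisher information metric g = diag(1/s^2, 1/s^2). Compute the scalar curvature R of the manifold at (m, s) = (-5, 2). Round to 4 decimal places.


The metric has the form g = (A dm^2 + B ds^2)/s^2 with A = 1, B = 1.
Substitute u = sqrt(A/B)*m: g = B*(du^2 + ds^2)/s^2, i.e. B times the
Poincare upper half-plane metric, which has constant Gaussian curvature -1.
Scaling a 2D metric by a constant c divides the Gaussian curvature by c,
so K = -1/B = -1/(1) = -1.0000 everywhere (the point (m, s) = (-5, 2) is irrelevant:
the curvature is constant).
Scalar curvature in dimension 2: R = 2K = -2/(1) = -2.0000.

-2.0000


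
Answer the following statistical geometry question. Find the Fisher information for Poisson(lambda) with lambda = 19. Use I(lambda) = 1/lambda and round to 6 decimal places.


Fisher information for Poisson: I(lambda) = 1/lambda.
lambda = 19.
I(lambda) = 1/19 = 0.052632

0.052632


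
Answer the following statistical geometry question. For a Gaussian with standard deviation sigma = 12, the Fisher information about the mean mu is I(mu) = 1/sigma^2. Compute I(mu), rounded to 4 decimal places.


The Fisher information for the mean of a normal distribution is I(mu) = 1/sigma^2.
sigma = 12, so sigma^2 = 144.
I(mu) = 1/144 = 0.0069

0.0069


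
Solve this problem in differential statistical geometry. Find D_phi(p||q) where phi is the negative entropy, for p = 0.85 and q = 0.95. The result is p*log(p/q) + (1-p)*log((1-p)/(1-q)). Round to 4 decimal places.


Bregman divergence with negative entropy generator:
D = p*log(p/q) + (1-p)*log((1-p)/(1-q)).
p = 0.85, q = 0.95.
p*log(p/q) = 0.85*log(0.85/0.95) = -0.094542.
(1-p)*log((1-p)/(1-q)) = 0.15*log(0.15/0.05) = 0.164792.
D = -0.094542 + 0.164792 = 0.0703

0.0703


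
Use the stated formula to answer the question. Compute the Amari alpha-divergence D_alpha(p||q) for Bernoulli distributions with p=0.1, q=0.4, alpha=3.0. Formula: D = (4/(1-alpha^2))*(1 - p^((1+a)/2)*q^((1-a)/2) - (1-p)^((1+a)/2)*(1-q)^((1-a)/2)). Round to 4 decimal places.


Amari alpha-divergence:
D = (4/(1-alpha^2))*(1 - p^((1+a)/2)*q^((1-a)/2) - (1-p)^((1+a)/2)*(1-q)^((1-a)/2)).
alpha = 3.0, p = 0.1, q = 0.4.
e1 = (1+alpha)/2 = 2.0, e2 = (1-alpha)/2 = -1.0.
t1 = p^e1 * q^e2 = 0.1^2.0 * 0.4^-1.0 = 0.025.
t2 = (1-p)^e1 * (1-q)^e2 = 0.9^2.0 * 0.6^-1.0 = 1.35.
4/(1-alpha^2) = -0.5.
D = -0.5*(1 - 0.025 - 1.35) = 0.1875

0.1875


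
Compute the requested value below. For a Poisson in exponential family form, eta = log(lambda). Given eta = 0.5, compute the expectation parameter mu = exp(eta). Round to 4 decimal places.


Expectation parameter for Poisson exponential family:
mu = exp(eta).
eta = 0.5.
mu = exp(0.5) = 1.6487

1.6487


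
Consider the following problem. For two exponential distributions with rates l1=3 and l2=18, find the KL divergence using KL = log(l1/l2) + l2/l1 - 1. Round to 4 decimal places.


KL divergence for exponential family:
KL = log(l1/l2) + l2/l1 - 1.
log(3/18) = -1.791759.
18/3 = 6.0.
KL = -1.791759 + 6.0 - 1 = 3.2082

3.2082


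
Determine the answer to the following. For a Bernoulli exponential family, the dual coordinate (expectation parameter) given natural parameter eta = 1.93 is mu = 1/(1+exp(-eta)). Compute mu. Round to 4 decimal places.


Dual coordinate (expectation parameter) for Bernoulli:
mu = 1/(1+exp(-eta)).
eta = 1.93.
exp(-eta) = exp(-1.93) = 0.145148.
mu = 1/(1+0.145148) = 0.8732

0.8732


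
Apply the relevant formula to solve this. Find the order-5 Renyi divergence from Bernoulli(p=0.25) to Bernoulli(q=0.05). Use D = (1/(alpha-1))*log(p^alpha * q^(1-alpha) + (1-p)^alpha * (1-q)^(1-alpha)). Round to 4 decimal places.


Renyi divergence of order alpha between Bernoulli distributions:
D = (1/(alpha-1))*log(p^alpha * q^(1-alpha) + (1-p)^alpha * (1-q)^(1-alpha)).
alpha = 5, p = 0.25, q = 0.05.
p^alpha * q^(1-alpha) = 0.25^5 * 0.05^-4 = 156.25.
(1-p)^alpha * (1-q)^(1-alpha) = 0.75^5 * 0.95^-4 = 0.291348.
sum = 156.25 + 0.291348 = 156.541348.
D = (1/4)*log(156.541348) = 1.2633

1.2633


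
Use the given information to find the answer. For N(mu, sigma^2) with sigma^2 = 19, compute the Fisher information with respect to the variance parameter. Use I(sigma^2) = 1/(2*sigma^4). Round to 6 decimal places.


Fisher information for variance: I(sigma^2) = 1/(2*sigma^4).
sigma^2 = 19, so sigma^4 = 361.
I = 1/(2*361) = 1/722 = 0.001385

0.001385


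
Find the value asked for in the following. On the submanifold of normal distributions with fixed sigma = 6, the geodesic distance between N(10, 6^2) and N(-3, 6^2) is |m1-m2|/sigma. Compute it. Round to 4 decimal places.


On the fixed-variance normal subfamily, geodesic distance = |m1-m2|/sigma.
|10 - -3| = 13.
sigma = 6.
d = 13/6 = 2.1667

2.1667


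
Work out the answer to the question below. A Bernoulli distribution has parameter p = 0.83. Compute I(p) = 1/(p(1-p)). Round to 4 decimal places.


For Bernoulli(p), Fisher information is I(p) = 1/(p*(1-p)).
p = 0.83, 1-p = 0.17.
p*(1-p) = 0.1411.
I(p) = 1/0.1411 = 7.0872

7.0872


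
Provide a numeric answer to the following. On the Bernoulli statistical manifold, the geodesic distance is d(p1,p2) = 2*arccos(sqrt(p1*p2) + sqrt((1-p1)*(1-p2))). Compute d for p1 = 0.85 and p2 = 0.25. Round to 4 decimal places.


Geodesic distance on Bernoulli manifold:
d(p1,p2) = 2*arccos(sqrt(p1*p2) + sqrt((1-p1)*(1-p2))).
sqrt(p1*p2) = sqrt(0.85*0.25) = 0.460977.
sqrt((1-p1)*(1-p2)) = sqrt(0.15*0.75) = 0.33541.
arg = 0.460977 + 0.33541 = 0.796387.
d = 2*arccos(0.796387) = 1.2990

1.2990


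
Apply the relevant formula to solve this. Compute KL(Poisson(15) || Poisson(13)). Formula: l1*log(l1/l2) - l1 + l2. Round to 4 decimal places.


KL divergence for Poisson:
KL = l1*log(l1/l2) - l1 + l2.
l1 = 15, l2 = 13.
log(15/13) = 0.143101.
l1*log(l1/l2) = 15 * 0.143101 = 2.146513.
KL = 2.146513 - 15 + 13 = 0.1465

0.1465


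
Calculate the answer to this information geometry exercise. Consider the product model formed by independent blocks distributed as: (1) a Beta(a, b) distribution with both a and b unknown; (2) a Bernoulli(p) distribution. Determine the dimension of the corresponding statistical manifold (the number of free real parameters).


The dimension of a statistical manifold equals the number of free
(independent) real parameters of the model. For a product of independent
blocks the parameter counts add.
- Beta (a, b): 2.
- Bernoulli (p): 1.
Total = 2 + 1 = 3.
Dimension = 3

3


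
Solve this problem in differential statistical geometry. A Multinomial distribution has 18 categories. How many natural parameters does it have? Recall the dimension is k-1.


Exponential family dimension calculation:
For Multinomial with k=18 categories, dim = k-1 = 17.

17


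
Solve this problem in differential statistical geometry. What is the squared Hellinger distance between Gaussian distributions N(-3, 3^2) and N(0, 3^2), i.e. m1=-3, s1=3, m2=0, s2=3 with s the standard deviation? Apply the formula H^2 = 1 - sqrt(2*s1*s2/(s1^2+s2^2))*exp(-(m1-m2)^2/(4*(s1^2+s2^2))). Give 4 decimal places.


Squared Hellinger distance for Gaussians:
H^2 = 1 - sqrt(2*s1*s2/(s1^2+s2^2)) * exp(-(m1-m2)^2/(4*(s1^2+s2^2))).
s1^2 = 9, s2^2 = 9, s1^2+s2^2 = 18.
sqrt(2*3*3/(18)) = 1.0.
(m1-m2)^2 = (-3)^2 = 9.
exp(-9/(4*18)) = exp(-0.125) = 0.882497.
H^2 = 1 - 1.0*0.882497 = 0.1175

0.1175


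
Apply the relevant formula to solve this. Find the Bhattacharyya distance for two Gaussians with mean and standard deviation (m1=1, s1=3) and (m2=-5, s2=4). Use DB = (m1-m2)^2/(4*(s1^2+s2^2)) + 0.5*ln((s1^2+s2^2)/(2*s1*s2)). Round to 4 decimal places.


Bhattacharyya distance between two Gaussians:
DB = (m1-m2)^2/(4*(s1^2+s2^2)) + (1/2)*ln((s1^2+s2^2)/(2*s1*s2)).
(m1-m2)^2 = (6)^2 = 36.
s1^2+s2^2 = 9 + 16 = 25.
term1 = 36/100 = 0.36.
term2 = 0.5*ln(25/24.0) = 0.020411.
DB = 0.36 + 0.020411 = 0.3804

0.3804


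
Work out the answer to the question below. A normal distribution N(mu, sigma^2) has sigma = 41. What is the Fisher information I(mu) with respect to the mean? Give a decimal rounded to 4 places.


The Fisher information for the mean of a normal distribution is I(mu) = 1/sigma^2.
sigma = 41, so sigma^2 = 1681.
I(mu) = 1/1681 = 0.0006

0.0006


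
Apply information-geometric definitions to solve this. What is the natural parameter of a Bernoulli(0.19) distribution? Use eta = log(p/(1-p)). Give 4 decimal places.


Natural parameter for Bernoulli: eta = log(p/(1-p)).
p = 0.19, 1-p = 0.81.
p/(1-p) = 0.234568.
eta = log(0.234568) = -1.4500

-1.4500


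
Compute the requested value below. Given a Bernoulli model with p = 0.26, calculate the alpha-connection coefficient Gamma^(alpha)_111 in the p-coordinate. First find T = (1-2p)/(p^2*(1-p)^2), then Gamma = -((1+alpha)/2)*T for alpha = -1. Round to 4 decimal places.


Skewness (Amari-Chentsov) tensor: T = (1-2p)/(p^2*(1-p)^2).
p = 0.26, 1-2p = 0.48, p^2 = 0.0676, (1-p)^2 = 0.5476.
T = 0.48/(0.0676 * 0.5476) = 12.966749.
In the p-coordinate, Gamma^(alpha) = Gamma^(0) - (alpha/2)*T with Gamma^(0) = (1/2)*g'(p) = -T/2,
so Gamma^(alpha) = -((1+alpha)/2)*T.
alpha = -1, -(1+alpha)/2 = 0.0.
Gamma = 0.0 * 12.966749 = 0.0000

0.0000
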